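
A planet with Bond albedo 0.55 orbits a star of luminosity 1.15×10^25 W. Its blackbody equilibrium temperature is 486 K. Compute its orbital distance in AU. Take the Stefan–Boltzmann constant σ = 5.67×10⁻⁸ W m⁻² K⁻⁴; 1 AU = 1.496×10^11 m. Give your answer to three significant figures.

The flux needed for this T is 4σT⁴/(1−0.55) = 28120 W m⁻².
From L = 4πd²S, d = √(1.15×10^25/(4π·28120)) = 5.705×10^9 m = 0.03814 AU.

0.0381 AU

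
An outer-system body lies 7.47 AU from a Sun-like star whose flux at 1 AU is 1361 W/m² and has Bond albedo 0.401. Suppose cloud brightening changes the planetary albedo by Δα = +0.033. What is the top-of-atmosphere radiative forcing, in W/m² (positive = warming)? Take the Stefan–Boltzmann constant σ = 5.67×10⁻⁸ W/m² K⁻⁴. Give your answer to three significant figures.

Flux at the orbit: S = 1361/(7.47)² = 24.39 W/m².
TOA radiative forcing: ΔF = −S·Δα/4 = −24.39·(+0.033)/4 = -0.2012 W/m².

-0.201 W/m²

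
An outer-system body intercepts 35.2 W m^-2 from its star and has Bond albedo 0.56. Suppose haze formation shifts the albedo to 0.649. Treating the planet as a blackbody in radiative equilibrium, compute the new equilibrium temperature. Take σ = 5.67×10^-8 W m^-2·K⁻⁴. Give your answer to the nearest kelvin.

With the new albedo, S(1−α₂)/4 = 3.089 W m^-2, so T₂ = 85.91 K.

86 K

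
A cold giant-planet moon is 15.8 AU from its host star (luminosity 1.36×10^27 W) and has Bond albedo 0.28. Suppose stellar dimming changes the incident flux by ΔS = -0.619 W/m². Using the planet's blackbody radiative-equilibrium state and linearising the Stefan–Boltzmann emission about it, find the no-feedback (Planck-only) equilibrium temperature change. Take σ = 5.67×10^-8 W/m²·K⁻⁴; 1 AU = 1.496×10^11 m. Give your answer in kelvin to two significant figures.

Orbital distance: d = 15.8 AU = 2.364×10^12 m.
S = L/(4πd²) = 19.37 W/m².
Reference equilibrium: T_e = [S(1−α)/(4σ)]^(1/4) = 88.55 K.
TOA radiative forcing: ΔF = (1−α)ΔS/4 = 0.72·(-0.619)/4 = -0.1114 W/m².
Linearising σT⁴ gives d(σT⁴)/dT = 4σT_e³ = 0.1575 W/m² per K.
So ΔT₀ = -0.1114/0.1575 = -0.707 K.

-0.71 K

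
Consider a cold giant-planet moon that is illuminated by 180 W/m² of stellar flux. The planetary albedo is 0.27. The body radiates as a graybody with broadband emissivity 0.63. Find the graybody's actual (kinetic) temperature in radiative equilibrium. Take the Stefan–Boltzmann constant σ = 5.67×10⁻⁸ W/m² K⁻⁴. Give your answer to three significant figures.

174 K

Absorbed flux (global mean): S(1−α)/4 = 180.0·0.73/4 = 32.85 W/m².
Radiative balance εσT⁴ = 32.85 gives T = [32.85/(0.63·σ)]^(1/4) = 174.1 K.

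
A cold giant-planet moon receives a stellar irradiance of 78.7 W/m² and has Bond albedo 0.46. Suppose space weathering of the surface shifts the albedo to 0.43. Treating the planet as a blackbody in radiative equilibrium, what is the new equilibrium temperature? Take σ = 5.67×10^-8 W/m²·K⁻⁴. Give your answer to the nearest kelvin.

New equilibrium: T₂ = [(1−0.43)·78.70/(4σ)]^(1/4) = 118.6 K.

119 K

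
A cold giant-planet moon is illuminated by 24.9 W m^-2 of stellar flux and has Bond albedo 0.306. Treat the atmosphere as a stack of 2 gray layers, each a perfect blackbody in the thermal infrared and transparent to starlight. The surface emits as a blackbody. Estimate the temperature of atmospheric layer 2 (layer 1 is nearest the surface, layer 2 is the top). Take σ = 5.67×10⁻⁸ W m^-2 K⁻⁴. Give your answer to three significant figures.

93.4 K

Top-of-atmosphere balance: σT_e⁴ = S(1−α)/4 = 4.320 W m^-2 → T_e = 93.43 K.
Each opaque layer satisfies 2T_j⁴ = T_{j−1}⁴ + T_{j+1}⁴, giving T_k⁴ = (N+1−k)T_e⁴.
T_2 = (1)^(1/4)·93.43 = 93.43 K.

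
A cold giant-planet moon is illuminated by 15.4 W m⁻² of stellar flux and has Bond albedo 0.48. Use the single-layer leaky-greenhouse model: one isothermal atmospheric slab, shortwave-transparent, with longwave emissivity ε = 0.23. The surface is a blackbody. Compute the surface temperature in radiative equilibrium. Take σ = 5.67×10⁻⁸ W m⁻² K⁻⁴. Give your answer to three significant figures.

At the top of the atmosphere, σT_e⁴ = S(1−α)/4 = 2.002 W m⁻², giving T_e = 77.09 K.
The surface balance (absorbed SW + ε·downward IR = σT_s⁴) with T_a⁴ = T_s⁴/2 reduces to T_s = T_e·[2/(2−ε)]^¼ = 79.48 K.

79.5 K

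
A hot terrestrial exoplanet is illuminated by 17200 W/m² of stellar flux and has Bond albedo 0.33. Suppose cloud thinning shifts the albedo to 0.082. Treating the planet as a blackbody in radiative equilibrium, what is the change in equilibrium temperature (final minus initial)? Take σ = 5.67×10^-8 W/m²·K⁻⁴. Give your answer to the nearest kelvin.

39 K

With α = 0.33, T₁ = 474.8 K.
Final:   T₂ = [S(1−0.082)/(4σ)]^(1/4) = 513.7 K.
Change: 513.7 − 474.8 = 38.89 K.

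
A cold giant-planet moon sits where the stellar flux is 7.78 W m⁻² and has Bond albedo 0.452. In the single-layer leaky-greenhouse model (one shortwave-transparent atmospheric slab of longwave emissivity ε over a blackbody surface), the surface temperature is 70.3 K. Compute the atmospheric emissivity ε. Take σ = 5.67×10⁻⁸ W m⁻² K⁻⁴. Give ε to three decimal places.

Effective temperature: T_e = [S(1−α)/(4σ)]^(1/4) = 65.85 K.
Inverting T_s⁴ = 2T_e⁴/(2−ε): (T_e/T_s)⁴ = 0.7697, so ε = 2(1 − 0.7697) = 0.4607.

0.461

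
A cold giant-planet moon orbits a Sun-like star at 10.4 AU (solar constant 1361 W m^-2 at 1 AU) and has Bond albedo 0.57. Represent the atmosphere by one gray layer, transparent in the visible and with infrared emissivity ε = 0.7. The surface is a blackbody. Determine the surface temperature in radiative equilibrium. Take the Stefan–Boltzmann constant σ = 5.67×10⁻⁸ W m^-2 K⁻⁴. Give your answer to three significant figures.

Flux at the orbit: S = 1361/(10.4)² = 12.58 W m^-2.
At the top of the atmosphere, σT_e⁴ = S(1−α)/4 = 1.353 W m^-2, giving T_e = 69.89 K.
For a single slab of emissivity ε, T_s⁴ = 2T_e⁴/(2−ε); thus T_s = 69.89·(1.538)^(1/4) = 77.84 K.

77.8 K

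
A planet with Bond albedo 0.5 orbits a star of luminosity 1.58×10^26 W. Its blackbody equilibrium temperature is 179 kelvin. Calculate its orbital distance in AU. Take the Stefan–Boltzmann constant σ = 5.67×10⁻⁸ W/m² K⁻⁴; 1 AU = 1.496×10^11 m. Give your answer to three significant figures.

1.10 AU

The flux needed for this T is 4σT⁴/(1−0.5) = 465.7 W/m².
Then d = [L/(4πS)]^(1/2) = 1.643×10^11 m, i.e. 1.098 AU.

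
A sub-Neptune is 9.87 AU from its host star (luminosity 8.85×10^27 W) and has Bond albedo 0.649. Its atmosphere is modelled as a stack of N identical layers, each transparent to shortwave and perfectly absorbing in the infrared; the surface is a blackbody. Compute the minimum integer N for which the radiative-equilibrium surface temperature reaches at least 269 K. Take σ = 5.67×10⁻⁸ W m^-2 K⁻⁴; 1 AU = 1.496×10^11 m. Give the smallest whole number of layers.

10

d = 9.87 × 1.496×10^11 m = 1.477×10^12 m.
S = L/(4πd²) = 323.0 W m^-2.
Top-of-atmosphere balance: σT_e⁴ = S(1−α)/4 = 28.35 W m^-2 → T_e = 149.5 K.
Need (N+1)T_e⁴ ≥ T_s⁴, i.e. N+1 ≥ (269/149.5)⁴ = 10.474.
The minimum whole number is N = 10.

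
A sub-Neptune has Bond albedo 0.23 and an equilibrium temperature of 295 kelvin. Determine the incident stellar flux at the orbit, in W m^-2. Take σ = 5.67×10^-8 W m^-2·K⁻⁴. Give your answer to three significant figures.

2230 W m^-2

Invert the energy balance for S: S = 4σT⁴/(1−α).
σT⁴ = 5.67×10⁻⁸·(295)⁴ = 429.4 W m^-2.
So S = 4×429.4/(1−0.23) = 2231 W m^-2.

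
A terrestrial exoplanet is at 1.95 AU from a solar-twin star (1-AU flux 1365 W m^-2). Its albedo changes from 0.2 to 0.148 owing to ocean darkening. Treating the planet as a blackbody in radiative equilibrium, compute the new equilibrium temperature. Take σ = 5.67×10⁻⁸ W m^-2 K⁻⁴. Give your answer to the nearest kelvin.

Irradiance scales as 1/d², so S = 1365 W m^-2 × (1/1.95)² = 359.0 W m^-2.
New equilibrium: T₂ = [(1−0.148)·359.0/(4σ)]^(1/4) = 191.6 K.

192 kelvin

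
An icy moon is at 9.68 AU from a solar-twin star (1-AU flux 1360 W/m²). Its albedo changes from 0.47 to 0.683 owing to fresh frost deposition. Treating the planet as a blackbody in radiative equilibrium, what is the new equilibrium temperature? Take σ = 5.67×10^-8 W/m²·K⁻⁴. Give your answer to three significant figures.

67.1 K

Flux at the orbit: S = 1360/(9.68)² = 14.51 W/m².
T₂ = [S(1−α₂)/(4σ)]^(1/4) = [14.51·0.317/(4σ)]^(1/4) = 67.11 K.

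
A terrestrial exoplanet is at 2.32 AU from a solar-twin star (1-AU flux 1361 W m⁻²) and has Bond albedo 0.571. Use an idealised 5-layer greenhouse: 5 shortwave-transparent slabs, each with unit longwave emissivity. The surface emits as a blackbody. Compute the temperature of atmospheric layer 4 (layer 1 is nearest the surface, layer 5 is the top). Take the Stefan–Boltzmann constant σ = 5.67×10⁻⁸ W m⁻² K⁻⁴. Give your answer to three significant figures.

176 K

Irradiance scales as 1/d², so S = 1361 W m⁻² × (1/2.32)² = 252.9 W m⁻².
OLR = S(1−α)/4 = 27.12 W m⁻²; the top layer radiates at T_e = 147.9 K.
Each opaque layer satisfies 2T_j⁴ = T_{j−1}⁴ + T_{j+1}⁴, giving T_k⁴ = (N+1−k)T_e⁴.
T_4 = (2)^(1/4)·147.9 = 175.9 K.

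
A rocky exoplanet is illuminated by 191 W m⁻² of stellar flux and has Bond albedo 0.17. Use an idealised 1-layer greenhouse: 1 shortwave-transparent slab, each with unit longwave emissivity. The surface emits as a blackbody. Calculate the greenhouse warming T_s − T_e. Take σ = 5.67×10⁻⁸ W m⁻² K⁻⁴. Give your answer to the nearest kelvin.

31 kelvin

OLR = S(1−α)/4 = 39.63 W m⁻²; the top layer radiates at T_e = 162.6 K.
Surface: T_s = (2)^¼·T_e = 193.4 K.
So the greenhouse effect raises the surface by 193.4 − 162.6 = 30.76 K.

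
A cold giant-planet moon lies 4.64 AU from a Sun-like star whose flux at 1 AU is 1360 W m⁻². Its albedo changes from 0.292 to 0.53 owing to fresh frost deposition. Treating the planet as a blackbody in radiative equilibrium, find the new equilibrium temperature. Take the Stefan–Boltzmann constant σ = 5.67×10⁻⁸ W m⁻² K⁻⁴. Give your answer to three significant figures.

Flux at the orbit: S = 1360/(4.64)² = 63.17 W m⁻².
T₂ = [S(1−α₂)/(4σ)]^(1/4) = [63.17·0.47/(4σ)]^(1/4) = 107.0 K.

107 kelvin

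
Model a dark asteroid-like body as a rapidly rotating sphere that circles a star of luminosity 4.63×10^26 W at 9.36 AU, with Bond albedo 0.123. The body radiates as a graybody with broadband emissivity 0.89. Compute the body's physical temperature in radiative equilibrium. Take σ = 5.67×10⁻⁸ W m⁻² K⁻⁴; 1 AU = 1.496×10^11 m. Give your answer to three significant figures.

95.1 kelvin

Orbital distance: d = 9.36 AU = 1.400×10^12 m.
Spreading L over a sphere of radius d: S = 4.63×10^26/(4π·1.40×10^12²) = 18.79 W m⁻².
Absorbed flux (global mean): S(1−α)/4 = 18.79·0.877/4 = 4.120 W m⁻².
Equating to εσT⁴ with ε = 0.89: T = (4.120/0.89σ)^(1/4) = 95.06 K.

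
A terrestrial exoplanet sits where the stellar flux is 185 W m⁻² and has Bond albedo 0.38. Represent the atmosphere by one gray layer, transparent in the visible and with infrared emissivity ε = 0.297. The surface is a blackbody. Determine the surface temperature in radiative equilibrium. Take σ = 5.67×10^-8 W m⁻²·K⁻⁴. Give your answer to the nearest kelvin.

156 K

The planet radiates to space at T_e = [S(1−α)/(4σ)]^(1/4) = 150.0 K.
For a single slab of emissivity ε, T_s⁴ = 2T_e⁴/(2−ε); thus T_s = 150.0·(1.174)^(1/4) = 156.1 K.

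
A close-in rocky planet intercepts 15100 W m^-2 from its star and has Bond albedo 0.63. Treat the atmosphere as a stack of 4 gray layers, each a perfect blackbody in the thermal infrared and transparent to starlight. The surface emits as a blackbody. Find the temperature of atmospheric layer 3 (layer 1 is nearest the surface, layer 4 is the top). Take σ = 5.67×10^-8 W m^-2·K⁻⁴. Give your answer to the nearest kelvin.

The effective emission temperature is T_e = [S(1−α)/(4σ)]^¼ = 396.2 K.
Each opaque layer satisfies 2T_j⁴ = T_{j−1}⁴ + T_{j+1}⁴, giving T_k⁴ = (N+1−k)T_e⁴.
With k = 3: T_3 = (4+1−3)^¼·396.2 K = 471.1 K.

471 K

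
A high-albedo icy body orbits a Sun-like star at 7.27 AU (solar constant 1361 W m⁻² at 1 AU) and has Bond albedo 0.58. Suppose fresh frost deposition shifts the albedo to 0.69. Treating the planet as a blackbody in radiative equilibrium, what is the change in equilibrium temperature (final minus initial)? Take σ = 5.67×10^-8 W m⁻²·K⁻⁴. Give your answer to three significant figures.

Irradiance scales as 1/d², so S = 1361 W m⁻² × (1/7.27)² = 25.75 W m⁻².
Initial: T₁ = [S(1−0.58)/(4σ)]^(1/4) = 83.10 K.
After:  T₂ = [25.75·0.31/(4σ)]^(1/4) = 77.02 K.
ΔT = T₂ − T₁ = -6.075 K.

-6.08 K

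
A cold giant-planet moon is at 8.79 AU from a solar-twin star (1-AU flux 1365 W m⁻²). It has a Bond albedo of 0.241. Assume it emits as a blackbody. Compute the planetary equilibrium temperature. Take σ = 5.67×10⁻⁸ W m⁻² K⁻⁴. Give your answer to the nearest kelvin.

88 kelvin

Flux at the orbit: S = 1365/(8.79)² = 17.67 W m⁻².
Averaging over the sphere, the absorbed flux is S(1−α)/4 = 3.352 W m⁻².
Set σT⁴ = 3.352 → T = (3.352/σ)^(1/4) = 87.69 K.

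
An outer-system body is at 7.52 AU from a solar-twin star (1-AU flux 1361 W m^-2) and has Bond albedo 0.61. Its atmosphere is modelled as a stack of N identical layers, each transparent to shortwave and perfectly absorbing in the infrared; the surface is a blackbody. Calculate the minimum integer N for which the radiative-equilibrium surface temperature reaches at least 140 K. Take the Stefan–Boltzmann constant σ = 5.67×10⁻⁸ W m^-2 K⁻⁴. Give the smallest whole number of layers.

9

Flux at the orbit: S = 1361/(7.52)² = 24.07 W m^-2.
The effective emission temperature is T_e = [S(1−α)/(4σ)]^¼ = 80.21 K.
T_s = (N+1)^(1/4)·T_e ≥ 140 K requires N+1 ≥ (T_s/T_e)⁴ = (140/80.21)⁴ = 9.283.
The minimum whole number is N = 9.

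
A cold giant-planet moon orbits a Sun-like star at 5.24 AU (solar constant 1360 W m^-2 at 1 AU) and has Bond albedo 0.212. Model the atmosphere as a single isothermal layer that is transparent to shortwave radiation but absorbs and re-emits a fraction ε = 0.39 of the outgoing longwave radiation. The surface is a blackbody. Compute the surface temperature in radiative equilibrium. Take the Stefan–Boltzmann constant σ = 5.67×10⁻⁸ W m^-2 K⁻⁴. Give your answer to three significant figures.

121 kelvin

Flux at the orbit: S = 1360/(5.24)² = 49.53 W m^-2.
The planet radiates to space at T_e = [S(1−α)/(4σ)]^(1/4) = 114.5 K.
Surface balance with a leaky layer gives σT_s⁴ = σT_e⁴·2/(2−ε), so T_s = T_e·[2/(2−0.39)]^(1/4) = 120.9 K.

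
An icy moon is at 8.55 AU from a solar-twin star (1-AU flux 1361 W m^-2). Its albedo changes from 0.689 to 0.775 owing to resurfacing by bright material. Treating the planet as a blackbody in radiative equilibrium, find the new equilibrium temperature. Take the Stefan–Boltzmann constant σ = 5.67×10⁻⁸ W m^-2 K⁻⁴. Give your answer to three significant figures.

65.6 K

By the inverse-square law, S = 1361/8.55² = 18.62 W m^-2.
New equilibrium: T₂ = [(1−0.775)·18.62/(4σ)]^(1/4) = 65.56 K.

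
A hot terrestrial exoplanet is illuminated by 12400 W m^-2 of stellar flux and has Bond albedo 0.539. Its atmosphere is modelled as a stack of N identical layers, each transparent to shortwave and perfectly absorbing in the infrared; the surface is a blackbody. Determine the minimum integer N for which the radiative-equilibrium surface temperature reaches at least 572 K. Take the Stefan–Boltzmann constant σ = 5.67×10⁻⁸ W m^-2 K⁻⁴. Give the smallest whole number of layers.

OLR = S(1−α)/4 = 1429 W m^-2; the top layer radiates at T_e = 398.4 K.
Since T_s⁴ = (N+1)T_e⁴, we need N ≥ (T_s/T_e)⁴ − 1 = 3.247.
The minimum whole number is N = 4.

4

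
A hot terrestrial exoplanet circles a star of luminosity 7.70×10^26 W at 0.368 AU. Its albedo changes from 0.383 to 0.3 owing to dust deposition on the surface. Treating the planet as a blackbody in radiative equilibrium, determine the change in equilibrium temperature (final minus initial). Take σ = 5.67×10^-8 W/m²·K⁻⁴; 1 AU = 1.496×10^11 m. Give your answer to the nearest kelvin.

d = 0.368 × 1.496×10^11 m = 5.505×10^10 m.
S = L/(4πd²) = 20220 W/m².
With α = 0.383, T₁ = 484.3 K.
Final:   T₂ = [S(1−0.3)/(4σ)]^(1/4) = 499.8 K.
Change: 499.8 − 484.3 = 15.52 K.

16 kelvin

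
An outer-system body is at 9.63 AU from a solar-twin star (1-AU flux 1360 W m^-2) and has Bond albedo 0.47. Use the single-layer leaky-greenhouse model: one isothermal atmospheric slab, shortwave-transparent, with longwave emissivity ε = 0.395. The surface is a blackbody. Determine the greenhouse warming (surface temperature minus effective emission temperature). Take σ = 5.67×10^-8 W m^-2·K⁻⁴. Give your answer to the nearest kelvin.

By the inverse-square law, S = 1360/9.63² = 14.67 W m^-2.
Effective emission temperature (TOA balance): σT_e⁴ = S(1−α)/4 = 1.943 W m^-2 → T_e = 76.51 K.
For a single slab of emissivity ε, T_s⁴ = 2T_e⁴/(2−ε); thus T_s = 76.51·(1.246)^(1/4) = 80.84 K.
T_s − T_e = 80.84 − 76.51 = 4.327 K.

4 kelvin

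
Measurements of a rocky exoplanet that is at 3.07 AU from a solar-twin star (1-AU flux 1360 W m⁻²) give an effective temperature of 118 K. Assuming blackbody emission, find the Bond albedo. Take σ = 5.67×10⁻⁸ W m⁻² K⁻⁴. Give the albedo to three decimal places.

Irradiance scales as 1/d², so S = 1360 W m⁻² × (1/3.07)² = 144.3 W m⁻².
From σT⁴ = S(1−α)/4 we invert for α: 1−α = 4σT⁴/S.
4σT⁴ = 4·5.67×10⁻⁸·(118)⁴ = 43.97 W m⁻².
Hence α = 1 − 43.97/144.3 = 0.6953.

0.695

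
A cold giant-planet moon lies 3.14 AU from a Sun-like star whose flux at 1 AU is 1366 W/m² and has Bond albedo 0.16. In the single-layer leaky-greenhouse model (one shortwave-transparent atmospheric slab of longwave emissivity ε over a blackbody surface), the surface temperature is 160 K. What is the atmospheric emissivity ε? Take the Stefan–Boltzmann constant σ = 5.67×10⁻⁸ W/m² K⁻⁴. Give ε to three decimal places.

By the inverse-square law, S = 1366/3.14² = 138.5 W/m².
First, T_e = [138.5·(1−0.16)/(4σ)]^(1/4) = 150.5 K.
T_s⁴ = T_e⁴·2/(2−ε) → ε = 2 − 2(T_e/T_s)⁴ = 2 − 2·(150.5/160)⁴ = 0.4341.

0.434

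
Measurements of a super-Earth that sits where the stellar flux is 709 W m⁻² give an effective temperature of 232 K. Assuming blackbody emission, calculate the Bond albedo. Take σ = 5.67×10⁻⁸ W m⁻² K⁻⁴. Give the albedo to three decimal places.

0.073

From σT⁴ = S(1−α)/4 we invert for α: 1−α = 4σT⁴/S.
σT⁴ = 164.3 W m⁻², so 4σT⁴ = 657.0 W m⁻².
1−α = 657.0/709.0 = 0.9267, so α = 0.0733.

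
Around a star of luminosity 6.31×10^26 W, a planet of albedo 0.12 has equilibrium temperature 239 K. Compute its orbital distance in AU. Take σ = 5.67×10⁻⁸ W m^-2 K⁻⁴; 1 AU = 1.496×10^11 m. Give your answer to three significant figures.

1.63 AU

Energy balance gives S = 4σT⁴/(1−α) = 840.9 W m^-2.
S = L/(4πd²) → d = √(L/4πS) = √(6.31×10^26/(4π·840.9)) = 2.444×10^11 m = 1.633 AU.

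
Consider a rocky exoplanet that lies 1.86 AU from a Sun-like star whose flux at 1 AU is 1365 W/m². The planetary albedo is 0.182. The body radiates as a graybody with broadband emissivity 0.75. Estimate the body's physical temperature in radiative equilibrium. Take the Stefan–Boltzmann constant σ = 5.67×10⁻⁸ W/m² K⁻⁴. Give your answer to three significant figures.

Flux at the orbit: S = 1365/(1.86)² = 394.6 W/m².
The planet absorbs (1−α)S over its disc πR² and re-emits over 4πR², so the mean absorbed flux is (1−0.182)·394.6/4 = 80.69 W/m².
Radiative balance εσT⁴ = 80.69 gives T = [80.69/(0.75·σ)]^(1/4) = 208.7 K.

209 K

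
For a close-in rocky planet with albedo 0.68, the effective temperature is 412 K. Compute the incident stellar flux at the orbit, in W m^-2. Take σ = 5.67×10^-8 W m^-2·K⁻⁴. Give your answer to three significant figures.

20400 W m^-2

From S(1−α)/4 = σT⁴: S = 4σT⁴/(1−α).
σT⁴ = 5.67×10⁻⁸·(412)⁴ = 1634 W m^-2.
S = 4·1634/0.32 = 20420 W m^-2.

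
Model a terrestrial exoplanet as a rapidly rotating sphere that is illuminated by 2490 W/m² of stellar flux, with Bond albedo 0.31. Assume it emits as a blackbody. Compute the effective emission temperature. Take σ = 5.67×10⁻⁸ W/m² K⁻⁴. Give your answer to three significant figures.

Averaging over the sphere, the absorbed flux is S(1−α)/4 = 429.5 W/m².
In equilibrium σT⁴ equals this, so T = 295.0 K.

295 K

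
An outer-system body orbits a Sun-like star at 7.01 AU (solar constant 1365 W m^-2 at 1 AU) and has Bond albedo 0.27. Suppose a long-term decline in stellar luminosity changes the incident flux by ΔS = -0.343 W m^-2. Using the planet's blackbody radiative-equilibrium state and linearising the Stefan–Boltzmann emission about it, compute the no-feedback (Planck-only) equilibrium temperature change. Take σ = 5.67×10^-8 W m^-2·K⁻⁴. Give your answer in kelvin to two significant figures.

-0.30 K

Flux at the orbit: S = 1365/(7.01)² = 27.78 W m^-2.
Unperturbed T_e = [27.78·(1−0.27)/(4σ)]^¼ = 97.24 K.
Only a fraction (1−α) is absorbed and it's spread over 4πR², so ΔF = (1−α)ΔS/4 = -0.06260 W m^-2.
The Planck feedback parameter is 4σT_e³ = 0.2085 W m^-2/K.
ΔT₀ = ΔF/λ_P = -0.06260/0.2085 = -0.300 K.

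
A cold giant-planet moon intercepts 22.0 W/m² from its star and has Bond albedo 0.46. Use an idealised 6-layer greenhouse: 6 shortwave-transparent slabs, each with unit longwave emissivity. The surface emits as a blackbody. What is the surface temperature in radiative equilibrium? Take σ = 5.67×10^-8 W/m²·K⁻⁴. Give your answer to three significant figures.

138 kelvin

OLR = S(1−α)/4 = 2.970 W/m²; the top layer radiates at T_e = 85.07 K.
For an N-layer opaque stack, T_s⁴ = (N+1)T_e⁴, hence T_s = (7)^(1/4)×85.07 K = 138.4 K.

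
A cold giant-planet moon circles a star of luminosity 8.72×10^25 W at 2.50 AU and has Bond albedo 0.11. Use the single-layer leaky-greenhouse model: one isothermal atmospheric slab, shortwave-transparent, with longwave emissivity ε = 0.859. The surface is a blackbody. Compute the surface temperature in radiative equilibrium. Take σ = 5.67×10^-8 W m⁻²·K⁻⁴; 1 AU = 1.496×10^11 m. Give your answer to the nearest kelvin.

d = 2.50 × 1.496×10^11 m = 3.740×10^11 m.
Flux at the orbit: S = L/(4πd²) = 8.72×10^25/(4π·(3.74×10^11)²) = 49.61 W m⁻².
The planet radiates to space at T_e = [S(1−α)/(4σ)]^(1/4) = 118.1 K.
The surface balance (absorbed SW + ε·downward IR = σT_s⁴) with T_a⁴ = T_s⁴/2 reduces to T_s = T_e·[2/(2−ε)]^¼ = 135.9 K.

136 K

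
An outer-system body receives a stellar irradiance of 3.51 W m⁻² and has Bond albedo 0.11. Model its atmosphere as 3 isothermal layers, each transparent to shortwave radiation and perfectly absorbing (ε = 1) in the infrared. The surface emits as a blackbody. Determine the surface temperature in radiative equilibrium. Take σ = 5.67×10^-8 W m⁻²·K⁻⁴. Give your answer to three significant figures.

86.2 K

Top-of-atmosphere balance: σT_e⁴ = S(1−α)/4 = 0.7810 W m⁻² → T_e = 60.92 K.
Layer-by-layer balance gives σT_s⁴ = (N+1)σT_e⁴, so T_s = 4^¼·60.92 = 86.15 K.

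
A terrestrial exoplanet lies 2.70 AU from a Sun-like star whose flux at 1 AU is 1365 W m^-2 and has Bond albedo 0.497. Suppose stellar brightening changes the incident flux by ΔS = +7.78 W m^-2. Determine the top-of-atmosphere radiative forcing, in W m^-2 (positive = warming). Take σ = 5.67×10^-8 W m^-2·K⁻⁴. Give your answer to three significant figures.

0.978 W m^-2

Flux at the orbit: S = 1365/(2.70)² = 187.2 W m^-2.
TOA radiative forcing: ΔF = (1−α)ΔS/4 = 0.503·(+7.78)/4 = 0.9783 W m^-2.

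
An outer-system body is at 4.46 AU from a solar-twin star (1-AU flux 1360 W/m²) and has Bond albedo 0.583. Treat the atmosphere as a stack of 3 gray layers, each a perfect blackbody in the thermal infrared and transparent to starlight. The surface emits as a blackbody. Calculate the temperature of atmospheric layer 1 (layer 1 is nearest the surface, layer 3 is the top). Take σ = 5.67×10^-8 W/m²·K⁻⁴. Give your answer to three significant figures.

Flux at the orbit: S = 1360/(4.46)² = 68.37 W/m².
Top-of-atmosphere balance: σT_e⁴ = S(1−α)/4 = 7.128 W/m² → T_e = 105.9 K.
The net upward flux σT_e⁴ is constant between every pair of levels, so T_k⁴ = (N+1−k)T_e⁴.
T_1 = (3)^(1/4)·105.9 = 139.4 K.

139 kelvin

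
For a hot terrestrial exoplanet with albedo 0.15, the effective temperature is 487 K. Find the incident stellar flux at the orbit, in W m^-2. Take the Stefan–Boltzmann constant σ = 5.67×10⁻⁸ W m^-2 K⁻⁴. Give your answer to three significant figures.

15000 W m^-2

Invert the energy balance for S: S = 4σT⁴/(1−α).
σT⁴ = 5.67×10⁻⁸·(487)⁴ = 3189 W m^-2.
S = 4·3189/0.85 = 15010 W m^-2.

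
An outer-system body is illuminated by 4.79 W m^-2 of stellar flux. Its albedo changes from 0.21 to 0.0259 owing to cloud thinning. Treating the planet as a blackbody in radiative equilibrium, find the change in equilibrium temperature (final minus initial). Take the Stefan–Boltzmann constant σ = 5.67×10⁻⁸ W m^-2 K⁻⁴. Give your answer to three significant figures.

3.44 kelvin

With α = 0.21, T₁ = 63.91 K.
With α = 0.0259, T₂ = 67.35 K.
ΔT = T₂ − T₁ = 3.436 K.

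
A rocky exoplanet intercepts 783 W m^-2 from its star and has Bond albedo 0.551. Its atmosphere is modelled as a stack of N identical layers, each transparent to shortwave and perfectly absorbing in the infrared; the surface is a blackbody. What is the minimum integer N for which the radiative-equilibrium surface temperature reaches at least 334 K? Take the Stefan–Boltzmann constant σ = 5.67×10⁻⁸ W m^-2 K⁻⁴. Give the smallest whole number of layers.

8

Top-of-atmosphere balance: σT_e⁴ = S(1−α)/4 = 87.89 W m^-2 → T_e = 198.4 K.
T_s = (N+1)^(1/4)·T_e ≥ 334 K requires N+1 ≥ (T_s/T_e)⁴ = (334/198.4)⁴ = 8.028.
Rounding up, N = 8.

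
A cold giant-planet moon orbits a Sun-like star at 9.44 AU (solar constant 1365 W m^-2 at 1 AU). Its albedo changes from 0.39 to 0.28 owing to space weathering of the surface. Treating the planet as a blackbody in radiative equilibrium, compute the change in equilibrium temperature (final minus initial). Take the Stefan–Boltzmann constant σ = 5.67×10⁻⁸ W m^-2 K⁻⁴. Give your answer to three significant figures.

Flux at the orbit: S = 1365/(9.44)² = 15.32 W m^-2.
Before: T₁ = [15.32·0.61/(4σ)]^(1/4) = 80.12 K.
With α = 0.28, T₂ = 83.51 K.
Change: 83.51 − 80.12 = 3.390 K.

3.39 K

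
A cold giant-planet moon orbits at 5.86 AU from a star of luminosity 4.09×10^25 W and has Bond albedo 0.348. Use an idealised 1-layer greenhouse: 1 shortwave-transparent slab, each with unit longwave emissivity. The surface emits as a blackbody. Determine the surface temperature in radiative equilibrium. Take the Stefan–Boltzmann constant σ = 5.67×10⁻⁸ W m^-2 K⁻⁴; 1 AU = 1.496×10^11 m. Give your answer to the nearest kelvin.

70 K

d = 5.86 × 1.496×10^11 m = 8.767×10^11 m.
Spreading L over a sphere of radius d: S = 4.09×10^25/(4π·8.77×10^11²) = 4.235 W m^-2.
The effective emission temperature is T_e = [S(1−α)/(4σ)]^¼ = 59.07 K.
With N = 1 opaque layers, T_s = (N+1)^(1/4)·T_e = 2^(1/4)·59.07 = 70.25 K.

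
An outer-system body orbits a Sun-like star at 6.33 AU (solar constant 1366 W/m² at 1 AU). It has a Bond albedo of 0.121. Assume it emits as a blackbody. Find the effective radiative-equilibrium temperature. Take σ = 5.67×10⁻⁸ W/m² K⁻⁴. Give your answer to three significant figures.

Irradiance scales as 1/d², so S = 1366 W/m² × (1/6.33)² = 34.09 W/m².
The planet absorbs (1−α)S over its disc πR² and re-emits over 4πR², so the mean absorbed flux is (1−0.121)·34.09/4 = 7.492 W/m².
Balancing against σT⁴: T = (7.492/5.67×10⁻⁸)^(1/4) = 107.2 K.

107 K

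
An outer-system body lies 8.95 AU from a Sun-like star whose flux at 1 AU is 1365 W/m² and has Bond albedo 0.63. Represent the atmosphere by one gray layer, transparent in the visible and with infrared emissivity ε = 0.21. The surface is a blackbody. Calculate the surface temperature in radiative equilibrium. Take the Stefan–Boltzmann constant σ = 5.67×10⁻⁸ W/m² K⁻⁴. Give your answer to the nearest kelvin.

Flux at the orbit: S = 1365/(8.95)² = 17.04 W/m².
At the top of the atmosphere, σT_e⁴ = S(1−α)/4 = 1.576 W/m², giving T_e = 72.61 K.
The surface balance (absorbed SW + ε·downward IR = σT_s⁴) with T_a⁴ = T_s⁴/2 reduces to T_s = T_e·[2/(2−ε)]^¼ = 74.65 K.

75 K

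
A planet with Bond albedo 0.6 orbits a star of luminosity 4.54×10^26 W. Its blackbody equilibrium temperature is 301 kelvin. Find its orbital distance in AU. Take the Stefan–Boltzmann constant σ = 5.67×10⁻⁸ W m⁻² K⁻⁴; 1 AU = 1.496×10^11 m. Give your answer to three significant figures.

0.589 AU

The flux needed for this T is 4σT⁴/(1−0.6) = 4654 W m⁻².
Then d = [L/(4πS)]^(1/2) = 8.810×10^10 m, i.e. 0.5889 AU.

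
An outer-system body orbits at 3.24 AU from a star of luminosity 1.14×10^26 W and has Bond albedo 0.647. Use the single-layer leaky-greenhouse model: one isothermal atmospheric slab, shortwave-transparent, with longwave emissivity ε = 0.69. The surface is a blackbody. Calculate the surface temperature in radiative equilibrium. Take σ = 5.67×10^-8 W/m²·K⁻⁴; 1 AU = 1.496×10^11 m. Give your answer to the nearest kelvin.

d = 3.24 × 1.496×10^11 m = 4.847×10^11 m.
S = L/(4πd²) = 38.61 W/m².
The planet radiates to space at T_e = [S(1−α)/(4σ)]^(1/4) = 88.05 K.
Surface balance with a leaky layer gives σT_s⁴ = σT_e⁴·2/(2−ε), so T_s = T_e·[2/(2−0.69)]^(1/4) = 97.87 K.

98 K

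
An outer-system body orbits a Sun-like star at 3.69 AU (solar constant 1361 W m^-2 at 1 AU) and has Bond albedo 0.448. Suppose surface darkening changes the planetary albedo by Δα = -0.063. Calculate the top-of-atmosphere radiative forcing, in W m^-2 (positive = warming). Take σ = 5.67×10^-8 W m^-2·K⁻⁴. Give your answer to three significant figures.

By the inverse-square law, S = 1361/3.69² = 99.96 W m^-2.
TOA radiative forcing: ΔF = −S·Δα/4 = −99.96·(-0.063)/4 = 1.574 W m^-2.

1.57 W m^-2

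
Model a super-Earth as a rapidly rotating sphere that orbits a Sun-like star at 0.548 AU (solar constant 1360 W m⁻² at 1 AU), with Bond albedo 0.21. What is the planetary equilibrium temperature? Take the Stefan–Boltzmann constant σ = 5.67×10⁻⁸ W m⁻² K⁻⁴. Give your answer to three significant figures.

354 K

By the inverse-square law, S = 1360/0.548² = 4529 W m⁻².
Averaging over the sphere, the absorbed flux is S(1−α)/4 = 894.4 W m⁻².
Balancing against σT⁴: T = (894.4/5.67×10⁻⁸)^(1/4) = 354.4 K.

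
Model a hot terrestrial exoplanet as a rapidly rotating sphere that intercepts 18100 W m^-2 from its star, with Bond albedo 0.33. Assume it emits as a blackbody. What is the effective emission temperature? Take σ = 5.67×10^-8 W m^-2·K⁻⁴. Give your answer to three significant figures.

Averaging over the sphere, the absorbed flux is S(1−α)/4 = 3032 W m^-2.
In equilibrium σT⁴ equals this, so T = 480.9 K.

481 K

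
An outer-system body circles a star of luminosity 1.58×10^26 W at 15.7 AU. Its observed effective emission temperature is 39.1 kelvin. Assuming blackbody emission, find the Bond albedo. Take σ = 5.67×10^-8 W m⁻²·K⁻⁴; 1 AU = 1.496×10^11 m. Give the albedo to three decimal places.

d = 15.7 × 1.496×10^11 m = 2.349×10^12 m.
Flux at the orbit: S = L/(4πd²) = 1.58×10^26/(4π·(2.35×10^12)²) = 2.279 W m⁻².
From σT⁴ = S(1−α)/4 we invert for α: 1−α = 4σT⁴/S.
4σT⁴ = 4·5.67×10⁻⁸·(39.1)⁴ = 0.5301 W m⁻².
Hence α = 1 − 0.5301/2.279 = 0.7674.

0.767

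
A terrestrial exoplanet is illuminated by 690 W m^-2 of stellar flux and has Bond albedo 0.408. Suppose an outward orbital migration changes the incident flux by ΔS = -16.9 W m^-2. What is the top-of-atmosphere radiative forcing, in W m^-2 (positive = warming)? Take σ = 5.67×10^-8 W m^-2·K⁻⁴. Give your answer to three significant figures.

-2.50 W m^-2

Only a fraction (1−α) is absorbed and it's spread over 4πR², so ΔF = (1−α)ΔS/4 = -2.501 W m^-2.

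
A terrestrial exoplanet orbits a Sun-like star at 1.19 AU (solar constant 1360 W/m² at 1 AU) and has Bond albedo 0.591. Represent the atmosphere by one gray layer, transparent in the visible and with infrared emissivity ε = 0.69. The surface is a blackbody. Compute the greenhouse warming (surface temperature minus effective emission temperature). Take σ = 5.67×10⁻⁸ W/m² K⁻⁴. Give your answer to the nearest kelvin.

23 K

By the inverse-square law, S = 1360/1.19² = 960.4 W/m².
At the top of the atmosphere, σT_e⁴ = S(1−α)/4 = 98.20 W/m², giving T_e = 204.0 K.
Surface balance with a leaky layer gives σT_s⁴ = σT_e⁴·2/(2−ε), so T_s = T_e·[2/(2−0.69)]^(1/4) = 226.8 K.
Greenhouse warming: T_s − T_e = 22.76 K.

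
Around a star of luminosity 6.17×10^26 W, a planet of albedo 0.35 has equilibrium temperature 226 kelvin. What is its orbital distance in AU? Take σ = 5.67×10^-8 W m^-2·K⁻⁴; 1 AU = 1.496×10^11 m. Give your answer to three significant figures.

1.55 AU

Energy balance gives S = 4σT⁴/(1−α) = 910.3 W m^-2.
S = L/(4πd²) → d = √(L/4πS) = √(6.17×10^26/(4π·910.3)) = 2.323×10^11 m = 1.552 AU.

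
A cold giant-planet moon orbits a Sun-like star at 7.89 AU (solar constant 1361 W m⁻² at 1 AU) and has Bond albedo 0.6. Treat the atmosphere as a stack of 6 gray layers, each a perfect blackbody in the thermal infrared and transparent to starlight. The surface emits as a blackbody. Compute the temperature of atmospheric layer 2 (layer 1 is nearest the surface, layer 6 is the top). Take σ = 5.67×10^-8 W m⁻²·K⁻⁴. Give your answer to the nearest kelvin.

Flux at the orbit: S = 1361/(7.89)² = 21.86 W m⁻².
The effective emission temperature is T_e = [S(1−α)/(4σ)]^¼ = 78.80 K.
The net upward flux σT_e⁴ is constant between every pair of levels, so T_k⁴ = (N+1−k)T_e⁴.
T_2 = (5)^(1/4)·78.80 = 117.8 K.

118 K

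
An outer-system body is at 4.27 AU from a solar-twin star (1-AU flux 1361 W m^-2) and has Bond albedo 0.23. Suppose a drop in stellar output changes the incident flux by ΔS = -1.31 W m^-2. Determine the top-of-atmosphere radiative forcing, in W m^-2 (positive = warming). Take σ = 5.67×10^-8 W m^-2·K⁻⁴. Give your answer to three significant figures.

Irradiance scales as 1/d², so S = 1361 W m^-2 × (1/4.27)² = 74.65 W m^-2.
ΔF = Δ[S(1−α)]/4 = (1−0.23)·-1.31/4 = -0.2522 W m^-2.

-0.252 W m^-2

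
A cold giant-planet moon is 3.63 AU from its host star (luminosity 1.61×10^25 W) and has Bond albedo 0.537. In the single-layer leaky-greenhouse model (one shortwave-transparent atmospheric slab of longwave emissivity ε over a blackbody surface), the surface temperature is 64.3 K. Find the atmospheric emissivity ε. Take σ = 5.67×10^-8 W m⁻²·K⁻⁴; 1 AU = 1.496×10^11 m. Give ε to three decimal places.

0.962

d = 3.63 × 1.496×10^11 m = 5.430×10^11 m.
Flux at the orbit: S = L/(4πd²) = 1.61×10^25/(4π·(5.43×10^11)²) = 4.344 W m⁻².
TOA balance gives T_e = 54.57 K.
Since (2−ε)/2 = (T_e/T_s)⁴ = 0.5188, ε = 0.9623.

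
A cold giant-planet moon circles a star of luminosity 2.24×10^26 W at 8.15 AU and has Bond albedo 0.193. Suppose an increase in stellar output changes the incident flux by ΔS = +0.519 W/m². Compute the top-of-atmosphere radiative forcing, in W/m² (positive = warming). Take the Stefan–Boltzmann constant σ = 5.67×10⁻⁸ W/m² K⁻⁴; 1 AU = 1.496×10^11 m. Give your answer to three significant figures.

0.105 W/m²

d = 8.15 × 1.496×10^11 m = 1.219×10^12 m.
Spreading L over a sphere of radius d: S = 2.24×10^26/(4π·1.22×10^12²) = 11.99 W/m².
TOA radiative forcing: ΔF = (1−α)ΔS/4 = 0.807·(+0.519)/4 = 0.1047 W/m².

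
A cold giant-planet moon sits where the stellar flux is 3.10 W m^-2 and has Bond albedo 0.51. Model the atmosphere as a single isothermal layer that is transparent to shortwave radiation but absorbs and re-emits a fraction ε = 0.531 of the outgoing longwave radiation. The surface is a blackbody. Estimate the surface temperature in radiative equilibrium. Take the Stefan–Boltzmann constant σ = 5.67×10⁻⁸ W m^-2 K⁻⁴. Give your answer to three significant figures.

55.0 K

Effective emission temperature (TOA balance): σT_e⁴ = S(1−α)/4 = 0.3797 W m^-2 → T_e = 50.87 K.
Surface balance with a leaky layer gives σT_s⁴ = σT_e⁴·2/(2−ε), so T_s = T_e·[2/(2−0.531)]^(1/4) = 54.95 K.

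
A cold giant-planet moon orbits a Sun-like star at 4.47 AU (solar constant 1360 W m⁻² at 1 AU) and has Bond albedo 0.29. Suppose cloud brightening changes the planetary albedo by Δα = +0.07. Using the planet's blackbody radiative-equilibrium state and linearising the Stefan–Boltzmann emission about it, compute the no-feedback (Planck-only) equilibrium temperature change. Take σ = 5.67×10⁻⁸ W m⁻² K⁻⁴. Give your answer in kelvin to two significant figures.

By the inverse-square law, S = 1360/4.47² = 68.07 W m⁻².
The baseline emission temperature is T_e = 120.8 K.
ΔF = −(S/4)Δα = −(68.07/4)×(+0.07) = -1.191 W m⁻².
Linearising σT⁴ gives d(σT⁴)/dT = 4σT_e³ = 0.4000 W m⁻² per K.
So ΔT₀ = -1.191/0.4000 = -2.98 K.

-3.0 K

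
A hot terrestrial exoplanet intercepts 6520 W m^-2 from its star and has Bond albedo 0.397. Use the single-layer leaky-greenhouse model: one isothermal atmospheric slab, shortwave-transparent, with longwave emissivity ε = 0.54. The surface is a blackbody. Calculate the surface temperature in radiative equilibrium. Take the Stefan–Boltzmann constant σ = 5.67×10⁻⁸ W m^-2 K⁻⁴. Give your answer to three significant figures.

The planet radiates to space at T_e = [S(1−α)/(4σ)]^(1/4) = 362.9 K.
The surface balance (absorbed SW + ε·downward IR = σT_s⁴) with T_a⁴ = T_s⁴/2 reduces to T_s = T_e·[2/(2−ε)]^¼ = 392.6 K.

393 K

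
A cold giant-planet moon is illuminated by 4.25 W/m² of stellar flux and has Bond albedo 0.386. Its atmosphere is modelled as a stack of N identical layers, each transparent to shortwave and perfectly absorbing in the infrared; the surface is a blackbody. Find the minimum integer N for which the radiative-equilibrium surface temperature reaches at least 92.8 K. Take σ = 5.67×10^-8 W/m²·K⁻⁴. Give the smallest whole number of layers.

6

The effective emission temperature is T_e = [S(1−α)/(4σ)]^¼ = 58.24 K.
Need (N+1)T_e⁴ ≥ T_s⁴, i.e. N+1 ≥ (92.8/58.24)⁴ = 6.446.
Rounding up, N = 6.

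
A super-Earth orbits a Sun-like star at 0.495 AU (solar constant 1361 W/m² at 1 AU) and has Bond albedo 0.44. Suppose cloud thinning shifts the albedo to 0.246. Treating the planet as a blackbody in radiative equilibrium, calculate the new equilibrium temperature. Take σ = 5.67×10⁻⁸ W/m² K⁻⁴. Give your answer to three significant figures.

369 kelvin

Irradiance scales as 1/d², so S = 1361 W/m² × (1/0.495)² = 5555 W/m².
With the new albedo, S(1−α₂)/4 = 1047 W/m², so T₂ = 368.6 K.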